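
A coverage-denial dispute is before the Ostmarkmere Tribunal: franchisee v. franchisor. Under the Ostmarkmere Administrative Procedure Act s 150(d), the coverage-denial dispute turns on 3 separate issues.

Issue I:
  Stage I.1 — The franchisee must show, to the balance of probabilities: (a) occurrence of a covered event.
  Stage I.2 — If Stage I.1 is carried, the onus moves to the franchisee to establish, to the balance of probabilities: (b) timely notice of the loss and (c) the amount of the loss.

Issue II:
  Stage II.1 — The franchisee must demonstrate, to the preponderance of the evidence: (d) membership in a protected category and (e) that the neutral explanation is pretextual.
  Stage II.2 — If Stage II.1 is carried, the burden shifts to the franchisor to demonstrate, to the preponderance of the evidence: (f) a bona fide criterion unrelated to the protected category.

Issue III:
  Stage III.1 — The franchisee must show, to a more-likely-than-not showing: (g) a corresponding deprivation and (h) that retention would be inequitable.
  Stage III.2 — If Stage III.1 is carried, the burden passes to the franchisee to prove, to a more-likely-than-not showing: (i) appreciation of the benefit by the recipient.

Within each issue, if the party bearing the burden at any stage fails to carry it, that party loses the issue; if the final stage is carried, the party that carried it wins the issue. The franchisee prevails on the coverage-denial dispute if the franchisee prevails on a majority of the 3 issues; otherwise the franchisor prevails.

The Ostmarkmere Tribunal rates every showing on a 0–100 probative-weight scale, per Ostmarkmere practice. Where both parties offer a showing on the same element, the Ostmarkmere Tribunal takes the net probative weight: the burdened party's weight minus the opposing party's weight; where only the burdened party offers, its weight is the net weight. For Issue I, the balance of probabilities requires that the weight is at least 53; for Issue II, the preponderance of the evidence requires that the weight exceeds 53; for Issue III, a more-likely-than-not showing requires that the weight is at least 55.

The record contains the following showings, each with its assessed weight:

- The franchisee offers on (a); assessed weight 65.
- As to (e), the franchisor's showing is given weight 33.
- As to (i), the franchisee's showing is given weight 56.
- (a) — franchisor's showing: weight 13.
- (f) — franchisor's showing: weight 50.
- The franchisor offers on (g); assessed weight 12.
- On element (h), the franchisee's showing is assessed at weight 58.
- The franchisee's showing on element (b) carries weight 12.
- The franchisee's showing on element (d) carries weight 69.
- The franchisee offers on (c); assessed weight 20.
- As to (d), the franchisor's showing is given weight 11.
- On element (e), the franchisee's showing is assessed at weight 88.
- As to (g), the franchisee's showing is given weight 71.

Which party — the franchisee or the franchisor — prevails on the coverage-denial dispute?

— Issue I —
Stage I.1 (franchisee, the balance of probabilities, weight is at least 53): (a) net 65−13=52 < 53 — fails.
  Stage I.1 not carried; the franchisee fails its burden.
So the franchisor prevails on this issue.
— Issue II —
Stage II.1 — burden on franchisee; standard: the preponderance of the evidence (weight exceeds 53).
    (d): 69 − 11 = 58 > 53 [met]
    (e): 88 − 33 = 55 > 53 [met]
  Stage II.1 carried; the burden shifts to the franchisor.
Stage II.2 — burden on franchisor; standard: the preponderance of the evidence (weight exceeds 53).
    (f): 50 ≤ 53 [not met]
  Not every element is met, so the franchisor fails to carry Stage II.2.
The analysis ends at Stage II.2; the franchisee prevails on this issue.
— Issue III —
At Stage III.1 the franchisee must meet a more-likely-than-not showing (weight is at least 55): on (g) the weight is 71 less the opposing 12 gives net 59, which does reach 55, so (g) meets the standard; on (h) the weight is 58, ≥ 55, so (h) meets the standard.
  Stage III.1 carried; the burden remains with the franchisee.
At Stage III.2 the franchisee must meet a more-likely-than-not showing (weight is at least 55): on (i) the weight is 56, ≥ 55, so (i) meets the standard.
  Stage III.2 carried; the final stage is satisfied.
All stages carried — the franchisee prevails on this issue.
Per-issue: Issue I → franchisor; Issue II → franchisee; Issue III → franchisee. The franchisee must prevail on a majority of issues; overall, the franchisee prevails.

franchisee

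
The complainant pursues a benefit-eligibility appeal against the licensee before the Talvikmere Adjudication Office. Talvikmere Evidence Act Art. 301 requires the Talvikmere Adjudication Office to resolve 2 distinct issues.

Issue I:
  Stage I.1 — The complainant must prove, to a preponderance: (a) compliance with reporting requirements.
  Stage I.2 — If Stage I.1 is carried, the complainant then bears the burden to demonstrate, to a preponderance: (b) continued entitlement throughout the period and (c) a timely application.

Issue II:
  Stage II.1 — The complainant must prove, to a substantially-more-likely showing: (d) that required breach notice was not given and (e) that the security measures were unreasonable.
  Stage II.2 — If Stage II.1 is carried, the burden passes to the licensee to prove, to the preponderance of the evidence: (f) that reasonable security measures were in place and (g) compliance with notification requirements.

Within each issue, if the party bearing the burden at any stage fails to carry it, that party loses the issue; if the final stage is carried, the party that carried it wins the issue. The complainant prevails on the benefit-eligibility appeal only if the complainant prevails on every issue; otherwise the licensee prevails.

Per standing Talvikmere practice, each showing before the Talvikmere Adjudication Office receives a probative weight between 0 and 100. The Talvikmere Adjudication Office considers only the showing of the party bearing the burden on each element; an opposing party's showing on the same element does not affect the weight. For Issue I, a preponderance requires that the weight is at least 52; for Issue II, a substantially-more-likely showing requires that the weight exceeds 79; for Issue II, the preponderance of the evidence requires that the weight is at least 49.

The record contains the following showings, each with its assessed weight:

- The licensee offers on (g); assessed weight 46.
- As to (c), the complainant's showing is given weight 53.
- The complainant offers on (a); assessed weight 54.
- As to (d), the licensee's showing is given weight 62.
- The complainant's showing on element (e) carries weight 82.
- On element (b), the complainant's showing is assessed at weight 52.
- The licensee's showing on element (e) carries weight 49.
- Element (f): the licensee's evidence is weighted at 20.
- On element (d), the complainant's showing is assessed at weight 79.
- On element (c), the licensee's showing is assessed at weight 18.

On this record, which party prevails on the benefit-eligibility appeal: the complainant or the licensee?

licensee

— Issue I —
Stage I.1 — burden on complainant; standard: a preponderance (weight is at least 52).
    (a): 54 ≥ 52 [met]
  All elements met. The complainant retains the burden for Stage I.2.
Stage I.2 — burden on complainant; standard: a preponderance (weight is at least 52).
    (b): 52 ≥ 52 [met]
    (c): 53 (licensee's 18 disregarded) ≥ 52 [met]
  Stage I.2 carried; the final stage is satisfied.
With every stage satisfied, the complainant prevails on this issue.
— Issue II —
At Stage II.1 the complainant must meet a substantially-more-likely showing (weight exceeds 79): on (d) the weight is 79 (the licensee's 62 is given no effect), ≤ 79, so (d) does not meet the standard; on (e) the weight is 82 (the licensee's 49 is given no effect), > 79, so (e) meets the standard.
  The complainant does not carry Stage II.1.
The analysis ends at Stage II.1; the licensee prevails on this issue.
Per-issue: Issue I → complainant; Issue II → licensee. The complainant must prevail on every issue; overall, the licensee prevails.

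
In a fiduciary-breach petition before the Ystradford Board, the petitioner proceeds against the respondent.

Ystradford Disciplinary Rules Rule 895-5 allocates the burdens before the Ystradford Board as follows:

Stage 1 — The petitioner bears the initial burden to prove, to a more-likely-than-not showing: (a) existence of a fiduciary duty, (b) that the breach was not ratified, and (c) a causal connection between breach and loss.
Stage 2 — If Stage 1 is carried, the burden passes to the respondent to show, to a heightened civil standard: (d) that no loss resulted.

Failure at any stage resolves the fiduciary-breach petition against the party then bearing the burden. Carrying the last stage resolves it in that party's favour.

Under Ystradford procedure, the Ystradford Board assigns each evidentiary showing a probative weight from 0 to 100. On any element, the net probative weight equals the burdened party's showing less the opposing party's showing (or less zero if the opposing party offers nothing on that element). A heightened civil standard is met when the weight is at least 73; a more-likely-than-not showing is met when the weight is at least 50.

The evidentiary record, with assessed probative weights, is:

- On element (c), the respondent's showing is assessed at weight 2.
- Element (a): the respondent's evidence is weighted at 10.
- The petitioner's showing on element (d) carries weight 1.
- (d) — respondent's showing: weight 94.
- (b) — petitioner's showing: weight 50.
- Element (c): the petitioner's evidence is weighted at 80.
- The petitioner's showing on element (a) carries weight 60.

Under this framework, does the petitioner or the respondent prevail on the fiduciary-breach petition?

Stage 1 — burden on petitioner; standard: a more-likely-than-not showing (weight is at least 50).
    (a): 60 − 10 = 50 ≥ 50 [met]
    (b): 50 ≥ 50 [met]
    (c): 80 − 2 = 78 ≥ 50 [met]
  The petitioner carries Stage 1; the respondent now bears the burden.
Stage 2 — burden on respondent; standard: a heightened civil standard (weight is at least 73).
    (d): 94 − 1 = 93 ≥ 73 [met]
  Stage 2 carried; the final stage is satisfied.
Every stage carried; the respondent prevails.

respondent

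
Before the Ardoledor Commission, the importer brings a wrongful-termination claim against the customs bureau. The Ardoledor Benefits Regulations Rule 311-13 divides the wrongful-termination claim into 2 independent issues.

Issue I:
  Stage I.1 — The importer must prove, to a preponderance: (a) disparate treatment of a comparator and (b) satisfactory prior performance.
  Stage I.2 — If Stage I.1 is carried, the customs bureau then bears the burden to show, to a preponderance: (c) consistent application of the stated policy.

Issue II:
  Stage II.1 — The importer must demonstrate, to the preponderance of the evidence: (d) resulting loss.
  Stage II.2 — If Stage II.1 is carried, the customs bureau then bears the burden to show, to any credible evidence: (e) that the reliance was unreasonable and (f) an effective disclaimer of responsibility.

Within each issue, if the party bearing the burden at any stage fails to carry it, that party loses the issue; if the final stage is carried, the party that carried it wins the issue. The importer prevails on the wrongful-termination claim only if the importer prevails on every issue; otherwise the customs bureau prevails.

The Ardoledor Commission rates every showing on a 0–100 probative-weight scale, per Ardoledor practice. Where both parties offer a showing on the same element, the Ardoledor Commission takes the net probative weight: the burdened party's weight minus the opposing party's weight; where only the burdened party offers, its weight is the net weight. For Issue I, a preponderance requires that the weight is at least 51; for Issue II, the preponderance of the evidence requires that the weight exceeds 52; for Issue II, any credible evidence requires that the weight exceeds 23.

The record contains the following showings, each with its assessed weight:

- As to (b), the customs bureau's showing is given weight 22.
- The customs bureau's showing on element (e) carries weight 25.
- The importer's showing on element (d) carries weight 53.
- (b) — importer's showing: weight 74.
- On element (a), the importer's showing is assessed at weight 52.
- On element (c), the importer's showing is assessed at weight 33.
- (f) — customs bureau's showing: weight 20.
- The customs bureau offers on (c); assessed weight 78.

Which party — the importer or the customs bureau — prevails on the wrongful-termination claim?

— Issue I —
Stage I.1 — burden on importer; standard: a preponderance (weight is at least 51).
    (a): 52 ≥ 51 [met]
    (b): 74 − 22 = 52 ≥ 51 [met]
  All elements met. The burden passes to the customs bureau.
Stage I.2 — burden on customs bureau; standard: a preponderance (weight is at least 51).
    (c): 78 − 33 = 45 < 51 [not met]
  Stage I.2 not carried; the customs bureau fails its burden.
The analysis ends at Stage I.2; the importer prevails on this issue.
— Issue II —
Stage II.1 — burden on importer; standard: the preponderance of the evidence (weight exceeds 52).
    (d): 53 > 52 [met]
  The importer carries Stage II.1; the customs bureau now bears the burden.
Stage II.2 — burden on customs bureau; standard: any credible evidence (weight exceeds 23).
    (e): 25 > 23 [met]
    (f): 20 ≤ 23 [not met]
  Stage II.2 not carried; the customs bureau fails its burden.
The analysis ends at Stage II.2; the importer prevails on this issue.
Per-issue: Issue I → importer; Issue II → importer. The importer must prevail on every issue; overall, the importer prevails.

importer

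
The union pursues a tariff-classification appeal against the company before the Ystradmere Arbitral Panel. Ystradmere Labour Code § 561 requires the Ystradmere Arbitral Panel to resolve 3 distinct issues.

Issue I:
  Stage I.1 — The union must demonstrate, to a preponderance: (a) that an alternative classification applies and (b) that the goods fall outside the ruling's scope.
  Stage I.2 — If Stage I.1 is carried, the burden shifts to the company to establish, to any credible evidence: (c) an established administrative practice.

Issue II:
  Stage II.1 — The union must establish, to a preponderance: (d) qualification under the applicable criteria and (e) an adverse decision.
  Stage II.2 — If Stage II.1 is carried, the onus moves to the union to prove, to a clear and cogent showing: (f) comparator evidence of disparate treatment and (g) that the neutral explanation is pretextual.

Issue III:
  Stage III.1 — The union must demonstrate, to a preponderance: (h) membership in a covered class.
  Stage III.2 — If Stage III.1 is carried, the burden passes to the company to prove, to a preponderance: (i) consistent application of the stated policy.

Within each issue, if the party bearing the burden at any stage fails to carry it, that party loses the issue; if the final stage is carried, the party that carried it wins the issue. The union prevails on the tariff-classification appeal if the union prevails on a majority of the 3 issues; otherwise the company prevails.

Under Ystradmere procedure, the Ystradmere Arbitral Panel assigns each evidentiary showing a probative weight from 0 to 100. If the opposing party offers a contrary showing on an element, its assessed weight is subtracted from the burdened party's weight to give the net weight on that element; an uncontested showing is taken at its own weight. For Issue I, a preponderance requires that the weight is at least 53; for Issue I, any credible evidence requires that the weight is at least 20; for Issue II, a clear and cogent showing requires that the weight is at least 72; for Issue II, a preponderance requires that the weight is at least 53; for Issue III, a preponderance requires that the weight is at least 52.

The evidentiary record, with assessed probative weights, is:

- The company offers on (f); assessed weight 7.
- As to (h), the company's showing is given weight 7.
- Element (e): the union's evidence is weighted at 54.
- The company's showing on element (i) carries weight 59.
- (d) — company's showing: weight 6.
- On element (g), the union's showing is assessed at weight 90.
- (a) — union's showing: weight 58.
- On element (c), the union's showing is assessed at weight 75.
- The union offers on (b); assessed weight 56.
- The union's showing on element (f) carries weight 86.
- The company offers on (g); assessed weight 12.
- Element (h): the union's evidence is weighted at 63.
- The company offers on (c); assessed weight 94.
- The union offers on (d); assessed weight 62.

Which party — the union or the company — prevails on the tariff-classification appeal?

— Issue I —
Stage I.1 — burden on union; standard: a preponderance (weight is at least 53).
    (a): 58 ≥ 53 [met]
    (b): 56 ≥ 53 [met]
  All elements met. The burden passes to the company.
Stage I.2 — burden on company; standard: any credible evidence (weight is at least 20).
    (c): 94 − 75 = 19 < 20 [not met]
  The company does not carry Stage I.2.
The analysis ends at Stage I.2; the union prevails on this issue.
— Issue II —
At Stage II.1 the union must meet a preponderance (weight is at least 53): on (d) the weight is 62 less the opposing 6 gives net 56, ≥ 53, so (d) meets the standard; on (e) the weight is 54, which does reach 53, so (e) meets the standard.
  Stage II.1 carried; the burden remains with the union.
At Stage II.2 the union must meet a clear and cogent showing (weight is at least 72): on (f) the weight is 86 less the opposing 7 gives net 79, which does reach 72, so (f) meets the standard; on (g) the weight is 90 less the opposing 12 gives net 78, which does reach 72, so (g) meets the standard.
  The union carries the last stage.
All stages carried — the union prevails on this issue.
— Issue III —
At Stage III.1 the union must meet a preponderance (weight is at least 52): on (h) the weight is 63 less the opposing 7 gives net 56, ≥ 52, so (h) meets the standard.
  Stage III.1 carried; the burden shifts to the company.
At Stage III.2 the company must meet a preponderance (weight is at least 52): on (i) the weight is 59, ≥ 52, so (i) meets the standard.
  All elements met at the final stage.
All stages carried — the company prevails on this issue.
Per-issue: Issue I → union; Issue II → union; Issue III → company. The union must prevail on a majority of issues; overall, the union prevails.

union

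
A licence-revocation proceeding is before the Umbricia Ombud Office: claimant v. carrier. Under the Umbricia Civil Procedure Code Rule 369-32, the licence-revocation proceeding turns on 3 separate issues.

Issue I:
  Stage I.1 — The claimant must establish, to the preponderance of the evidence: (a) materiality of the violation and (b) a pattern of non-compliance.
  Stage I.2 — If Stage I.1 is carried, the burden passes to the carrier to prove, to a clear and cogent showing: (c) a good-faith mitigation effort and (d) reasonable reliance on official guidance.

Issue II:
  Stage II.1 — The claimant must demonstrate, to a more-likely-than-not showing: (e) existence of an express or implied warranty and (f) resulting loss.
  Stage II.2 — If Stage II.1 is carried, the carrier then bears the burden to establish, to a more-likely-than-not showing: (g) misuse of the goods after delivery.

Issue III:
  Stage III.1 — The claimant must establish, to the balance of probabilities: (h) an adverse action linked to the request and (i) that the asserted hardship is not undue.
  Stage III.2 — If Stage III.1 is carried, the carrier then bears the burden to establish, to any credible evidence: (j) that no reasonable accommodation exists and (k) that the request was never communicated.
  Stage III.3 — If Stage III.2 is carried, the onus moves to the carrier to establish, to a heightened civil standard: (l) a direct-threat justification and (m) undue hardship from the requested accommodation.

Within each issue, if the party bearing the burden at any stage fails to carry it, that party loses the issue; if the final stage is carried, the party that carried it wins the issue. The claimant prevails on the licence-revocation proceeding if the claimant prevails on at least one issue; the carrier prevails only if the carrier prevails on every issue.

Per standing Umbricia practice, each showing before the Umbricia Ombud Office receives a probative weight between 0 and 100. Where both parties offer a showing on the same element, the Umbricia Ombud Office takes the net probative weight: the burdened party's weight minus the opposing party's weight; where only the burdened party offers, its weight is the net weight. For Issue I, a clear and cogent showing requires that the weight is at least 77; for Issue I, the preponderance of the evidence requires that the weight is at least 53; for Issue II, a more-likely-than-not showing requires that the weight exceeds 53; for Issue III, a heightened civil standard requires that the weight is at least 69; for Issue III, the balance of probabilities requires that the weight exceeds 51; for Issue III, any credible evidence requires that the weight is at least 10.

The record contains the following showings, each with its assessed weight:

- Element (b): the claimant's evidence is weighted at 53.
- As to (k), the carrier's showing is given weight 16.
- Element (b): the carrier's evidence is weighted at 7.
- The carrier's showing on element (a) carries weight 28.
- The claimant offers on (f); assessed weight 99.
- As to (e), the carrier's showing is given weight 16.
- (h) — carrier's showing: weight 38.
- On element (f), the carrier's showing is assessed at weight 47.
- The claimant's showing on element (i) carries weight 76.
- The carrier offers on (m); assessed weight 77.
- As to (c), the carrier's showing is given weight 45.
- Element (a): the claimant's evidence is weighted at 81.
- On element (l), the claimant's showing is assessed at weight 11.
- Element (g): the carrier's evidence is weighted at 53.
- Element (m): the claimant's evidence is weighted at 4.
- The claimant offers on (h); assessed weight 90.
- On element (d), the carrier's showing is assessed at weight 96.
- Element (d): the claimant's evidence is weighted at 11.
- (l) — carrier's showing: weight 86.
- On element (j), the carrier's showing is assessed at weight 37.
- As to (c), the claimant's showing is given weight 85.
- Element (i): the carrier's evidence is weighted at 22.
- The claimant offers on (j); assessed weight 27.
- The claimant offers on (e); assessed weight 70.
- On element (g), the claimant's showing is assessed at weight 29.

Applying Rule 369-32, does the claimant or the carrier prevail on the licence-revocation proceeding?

— Issue I —
Stage I.1 (claimant, the preponderance of the evidence, weight is at least 53): (a) net 81−28=53 ≥ 53 — meets; (b) net 53−7=46 < 53 — fails.
  Not every element is met, so the claimant fails to carry Stage I.1.
The carrier prevails on this issue.
— Issue II —
Stage II.1 (claimant, a more-likely-than-not showing, weight exceeds 53): (e) net 70−16=54 > 53 — meets; (f) net 99−47=52 ≤ 53 — fails.
  Not every element is met, so the claimant fails to carry Stage II.1.
The analysis ends at Stage II.1; the carrier prevails on this issue.
— Issue III —
Stage III.1 (claimant, the balance of probabilities, weight exceeds 51): (h) net 90−38=52 > 51 — meets; (i) net 76−22=54 > 51 — meets.
  Stage III.1 carried; the burden shifts to the carrier.
Stage III.2 (carrier, any credible evidence, weight is at least 10): (j) net 37−27=10 ≥ 10 — meets; (k) 16 ≥ 10 — meets.
  Stage III.2 carried; the burden remains with the carrier.
Stage III.3 (carrier, a heightened civil standard, weight is at least 69): (l) net 86−11=75 ≥ 69 — meets; (m) net 77−4=73 ≥ 69 — meets.
  The carrier carries the last stage.
With every stage satisfied, the carrier prevails on this issue.
Per-issue: Issue I → carrier; Issue II → carrier; Issue III → carrier. The claimant must prevail on at least one issue; overall, the carrier prevails.

carrier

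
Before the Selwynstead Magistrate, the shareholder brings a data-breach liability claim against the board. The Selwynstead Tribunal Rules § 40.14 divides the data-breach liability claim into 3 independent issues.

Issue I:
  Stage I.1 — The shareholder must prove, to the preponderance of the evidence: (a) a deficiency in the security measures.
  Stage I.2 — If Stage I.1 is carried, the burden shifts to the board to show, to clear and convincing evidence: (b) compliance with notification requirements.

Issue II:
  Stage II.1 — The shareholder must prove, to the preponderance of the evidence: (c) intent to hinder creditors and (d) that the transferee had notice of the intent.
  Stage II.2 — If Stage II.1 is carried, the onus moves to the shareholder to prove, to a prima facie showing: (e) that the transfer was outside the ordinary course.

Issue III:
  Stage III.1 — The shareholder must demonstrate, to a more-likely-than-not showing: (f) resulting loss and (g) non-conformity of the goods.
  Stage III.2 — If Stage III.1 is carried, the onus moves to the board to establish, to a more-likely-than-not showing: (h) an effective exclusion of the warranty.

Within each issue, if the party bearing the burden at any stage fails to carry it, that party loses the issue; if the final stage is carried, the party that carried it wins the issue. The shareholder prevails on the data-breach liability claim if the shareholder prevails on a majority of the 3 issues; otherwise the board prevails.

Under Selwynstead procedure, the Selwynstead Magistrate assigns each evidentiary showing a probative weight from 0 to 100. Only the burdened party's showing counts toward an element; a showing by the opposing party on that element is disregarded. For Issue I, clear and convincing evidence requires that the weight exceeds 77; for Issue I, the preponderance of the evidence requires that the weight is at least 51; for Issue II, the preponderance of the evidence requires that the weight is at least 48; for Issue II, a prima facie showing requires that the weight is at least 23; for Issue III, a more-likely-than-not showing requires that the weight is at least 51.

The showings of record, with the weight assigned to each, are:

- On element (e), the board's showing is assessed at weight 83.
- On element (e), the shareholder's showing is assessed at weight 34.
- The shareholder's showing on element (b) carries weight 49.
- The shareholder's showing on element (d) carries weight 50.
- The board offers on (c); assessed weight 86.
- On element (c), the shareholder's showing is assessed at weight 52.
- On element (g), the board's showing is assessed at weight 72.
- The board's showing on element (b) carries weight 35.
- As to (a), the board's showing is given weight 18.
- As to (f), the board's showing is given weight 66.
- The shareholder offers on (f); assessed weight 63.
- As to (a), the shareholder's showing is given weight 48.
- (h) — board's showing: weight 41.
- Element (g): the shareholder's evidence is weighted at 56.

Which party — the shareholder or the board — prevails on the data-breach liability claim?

shareholder

— Issue I —
Stage I.1 — burden on shareholder; standard: the preponderance of the evidence (weight is at least 51).
    (a): 48 (board's 18 disregarded) < 51 [not met]
  The shareholder does not carry Stage I.1.
So the board prevails on this issue.
— Issue II —
Stage II.1 (shareholder, the preponderance of the evidence, weight is at least 48): (c) 52 (board's 86 disregarded) ≥ 48 — meets; (d) 50 ≥ 48 — meets.
  All elements met. The shareholder retains the burden for Stage II.2.
Stage II.2 (shareholder, a prima facie showing, weight is at least 23): (e) 34 (board's 83 disregarded) ≥ 23 — meets.
  All elements met at the final stage.
Every stage carried; the shareholder prevails on this issue.
— Issue III —
Stage III.1 — burden on shareholder; standard: a more-likely-than-not showing (weight is at least 51).
    (f): 63 (board's 66 disregarded) ≥ 51 [met]
    (g): 56 (board's 72 disregarded) ≥ 51 [met]
  The shareholder carries Stage III.1; the board now bears the burden.
Stage III.2 — burden on board; standard: a more-likely-than-not showing (weight is at least 51).
    (h): 41 < 51 [not met]
  Stage III.2 not carried; the board fails its burden.
The analysis ends at Stage III.2; the shareholder prevails on this issue.
Per-issue: Issue I → board; Issue II → shareholder; Issue III → shareholder. The shareholder must prevail on a majority of issues; overall, the shareholder prevails.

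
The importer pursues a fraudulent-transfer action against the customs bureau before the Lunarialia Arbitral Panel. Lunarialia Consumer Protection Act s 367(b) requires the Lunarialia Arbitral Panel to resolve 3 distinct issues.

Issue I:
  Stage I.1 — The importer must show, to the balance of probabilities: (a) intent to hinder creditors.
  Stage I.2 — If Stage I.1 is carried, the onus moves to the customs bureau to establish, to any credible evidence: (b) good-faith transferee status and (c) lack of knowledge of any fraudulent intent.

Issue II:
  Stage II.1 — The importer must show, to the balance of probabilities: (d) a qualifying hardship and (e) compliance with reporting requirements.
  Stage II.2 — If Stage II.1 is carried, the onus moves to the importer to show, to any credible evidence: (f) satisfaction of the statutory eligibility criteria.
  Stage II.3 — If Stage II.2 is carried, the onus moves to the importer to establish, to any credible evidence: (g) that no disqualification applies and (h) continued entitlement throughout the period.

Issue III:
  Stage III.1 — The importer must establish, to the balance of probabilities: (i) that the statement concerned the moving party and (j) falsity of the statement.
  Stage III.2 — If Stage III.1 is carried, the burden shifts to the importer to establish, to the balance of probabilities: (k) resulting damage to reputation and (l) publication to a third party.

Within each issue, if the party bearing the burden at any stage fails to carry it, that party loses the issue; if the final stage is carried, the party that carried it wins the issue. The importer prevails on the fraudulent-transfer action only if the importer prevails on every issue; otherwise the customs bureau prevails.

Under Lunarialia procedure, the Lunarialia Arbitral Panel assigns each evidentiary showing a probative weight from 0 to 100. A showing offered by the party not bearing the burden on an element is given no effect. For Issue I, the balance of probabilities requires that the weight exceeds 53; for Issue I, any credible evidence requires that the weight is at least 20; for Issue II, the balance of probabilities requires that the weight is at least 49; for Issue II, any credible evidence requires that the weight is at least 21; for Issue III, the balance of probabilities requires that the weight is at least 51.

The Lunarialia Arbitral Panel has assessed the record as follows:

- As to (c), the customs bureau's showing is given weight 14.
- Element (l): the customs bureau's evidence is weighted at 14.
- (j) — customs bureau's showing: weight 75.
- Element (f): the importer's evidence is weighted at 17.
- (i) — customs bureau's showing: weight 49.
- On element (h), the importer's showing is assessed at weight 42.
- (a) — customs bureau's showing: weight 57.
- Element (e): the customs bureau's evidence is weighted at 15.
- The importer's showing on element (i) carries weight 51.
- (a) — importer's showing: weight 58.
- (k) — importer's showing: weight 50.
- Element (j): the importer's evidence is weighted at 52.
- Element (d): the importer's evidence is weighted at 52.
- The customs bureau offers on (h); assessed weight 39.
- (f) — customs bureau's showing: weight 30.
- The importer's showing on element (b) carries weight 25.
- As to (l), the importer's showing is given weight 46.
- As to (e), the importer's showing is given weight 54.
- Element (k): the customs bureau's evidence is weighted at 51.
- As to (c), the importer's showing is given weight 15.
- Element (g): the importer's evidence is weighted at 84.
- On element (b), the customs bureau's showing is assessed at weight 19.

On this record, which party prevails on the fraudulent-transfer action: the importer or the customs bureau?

— Issue I —
Stage I.1 (importer, the balance of probabilities, weight exceeds 53): (a) 58 (customs bureau's 57 disregarded) > 53 — meets.
  The importer carries Stage I.1; the customs bureau now bears the burden.
Stage I.2 (customs bureau, any credible evidence, weight is at least 20): (b) 19 (importer's 25 disregarded) < 20 — fails; (c) 14 (importer's 15 disregarded) < 20 — fails.
  Not every element is met, so the customs bureau fails to carry Stage I.2.
The importer prevails on this issue.
— Issue II —
Stage II.1 — burden on importer; standard: the balance of probabilities (weight is at least 49).
    (d): 52 ≥ 49 [met]
    (e): 54 (customs bureau's 15 disregarded) ≥ 49 [met]
  All elements met. The importer retains the burden for Stage II.2.
Stage II.2 — burden on importer; standard: any credible evidence (weight is at least 21).
    (f): 17 (customs bureau's 30 disregarded) < 21 [not met]
  Stage II.2 not carried; the importer fails its burden.
So the customs bureau prevails on this issue.
— Issue III —
At Stage III.1 the importer must meet the balance of probabilities (weight is at least 51): on (i) the weight is 51 (the customs bureau's 49 is given no effect), ≥ 51, so (i) meets the standard; on (j) the weight is 52 (the customs bureau's 75 is given no effect), ≥ 51, so (j) meets the standard.
  All elements met. The importer retains the burden for Stage III.2.
At Stage III.2 the importer must meet the balance of probabilities (weight is at least 51): on (k) the weight is 50 (the customs bureau's 51 is given no effect), which does not reach 51, so (k) does not meet the standard; on (l) the weight is 46 (the customs bureau's 14 is given no effect), < 51, so (l) does not meet the standard.
  Stage III.2 not carried; the importer fails its burden.
The analysis ends at Stage III.2; the customs bureau prevails on this issue.
Per-issue: Issue I → importer; Issue II → customs bureau; Issue III → customs bureau. The importer must prevail on every issue; overall, the customs bureau prevails.

customs bureau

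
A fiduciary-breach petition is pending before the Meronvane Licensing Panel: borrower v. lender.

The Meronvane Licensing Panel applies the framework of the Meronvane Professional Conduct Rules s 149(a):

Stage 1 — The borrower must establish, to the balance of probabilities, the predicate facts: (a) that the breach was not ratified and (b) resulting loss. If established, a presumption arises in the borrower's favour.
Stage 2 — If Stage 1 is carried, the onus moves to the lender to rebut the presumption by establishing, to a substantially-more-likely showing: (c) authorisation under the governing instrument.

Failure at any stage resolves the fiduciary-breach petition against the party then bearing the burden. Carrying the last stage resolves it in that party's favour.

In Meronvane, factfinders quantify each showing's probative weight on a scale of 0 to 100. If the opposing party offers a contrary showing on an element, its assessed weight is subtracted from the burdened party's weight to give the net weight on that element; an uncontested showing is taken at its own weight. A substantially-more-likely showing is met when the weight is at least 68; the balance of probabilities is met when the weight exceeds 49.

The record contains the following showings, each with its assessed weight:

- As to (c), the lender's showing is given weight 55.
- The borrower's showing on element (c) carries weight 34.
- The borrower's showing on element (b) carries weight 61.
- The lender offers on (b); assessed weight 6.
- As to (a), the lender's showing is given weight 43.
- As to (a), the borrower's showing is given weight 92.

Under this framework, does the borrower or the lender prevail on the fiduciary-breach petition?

lender

Stage 1 (borrower, the balance of probabilities, weight exceeds 49): (a) net 92−43=49 ≤ 49 — fails; (b) net 61−6=55 > 49 — meets.
  Stage 1 not carried; the borrower fails its burden.
The analysis ends at Stage 1; the lender prevails.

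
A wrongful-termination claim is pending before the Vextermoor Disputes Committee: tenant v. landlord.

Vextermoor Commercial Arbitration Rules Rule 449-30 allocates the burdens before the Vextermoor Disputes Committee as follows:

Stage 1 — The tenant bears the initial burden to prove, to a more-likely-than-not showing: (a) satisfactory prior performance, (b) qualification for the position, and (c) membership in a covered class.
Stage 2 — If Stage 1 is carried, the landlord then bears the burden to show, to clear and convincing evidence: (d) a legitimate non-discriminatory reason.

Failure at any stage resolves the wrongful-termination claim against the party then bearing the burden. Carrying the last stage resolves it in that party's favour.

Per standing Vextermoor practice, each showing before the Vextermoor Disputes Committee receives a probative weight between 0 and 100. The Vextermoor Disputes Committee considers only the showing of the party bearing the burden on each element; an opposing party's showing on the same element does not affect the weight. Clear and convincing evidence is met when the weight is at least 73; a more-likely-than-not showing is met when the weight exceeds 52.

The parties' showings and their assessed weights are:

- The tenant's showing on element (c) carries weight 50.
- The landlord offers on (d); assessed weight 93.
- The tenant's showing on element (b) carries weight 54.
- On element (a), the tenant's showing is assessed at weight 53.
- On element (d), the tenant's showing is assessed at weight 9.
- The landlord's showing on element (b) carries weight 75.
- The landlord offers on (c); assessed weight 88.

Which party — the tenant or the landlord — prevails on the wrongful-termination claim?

Stage 1 — burden on tenant; standard: a more-likely-than-not showing (weight exceeds 52).
    (a): 53 > 52 [met]
    (b): 54 (landlord's 75 disregarded) > 52 [met]
    (c): 50 (landlord's 88 disregarded) ≤ 52 [not met]
  Not every element is met, so the tenant fails to carry Stage 1.
The landlord prevails.

landlord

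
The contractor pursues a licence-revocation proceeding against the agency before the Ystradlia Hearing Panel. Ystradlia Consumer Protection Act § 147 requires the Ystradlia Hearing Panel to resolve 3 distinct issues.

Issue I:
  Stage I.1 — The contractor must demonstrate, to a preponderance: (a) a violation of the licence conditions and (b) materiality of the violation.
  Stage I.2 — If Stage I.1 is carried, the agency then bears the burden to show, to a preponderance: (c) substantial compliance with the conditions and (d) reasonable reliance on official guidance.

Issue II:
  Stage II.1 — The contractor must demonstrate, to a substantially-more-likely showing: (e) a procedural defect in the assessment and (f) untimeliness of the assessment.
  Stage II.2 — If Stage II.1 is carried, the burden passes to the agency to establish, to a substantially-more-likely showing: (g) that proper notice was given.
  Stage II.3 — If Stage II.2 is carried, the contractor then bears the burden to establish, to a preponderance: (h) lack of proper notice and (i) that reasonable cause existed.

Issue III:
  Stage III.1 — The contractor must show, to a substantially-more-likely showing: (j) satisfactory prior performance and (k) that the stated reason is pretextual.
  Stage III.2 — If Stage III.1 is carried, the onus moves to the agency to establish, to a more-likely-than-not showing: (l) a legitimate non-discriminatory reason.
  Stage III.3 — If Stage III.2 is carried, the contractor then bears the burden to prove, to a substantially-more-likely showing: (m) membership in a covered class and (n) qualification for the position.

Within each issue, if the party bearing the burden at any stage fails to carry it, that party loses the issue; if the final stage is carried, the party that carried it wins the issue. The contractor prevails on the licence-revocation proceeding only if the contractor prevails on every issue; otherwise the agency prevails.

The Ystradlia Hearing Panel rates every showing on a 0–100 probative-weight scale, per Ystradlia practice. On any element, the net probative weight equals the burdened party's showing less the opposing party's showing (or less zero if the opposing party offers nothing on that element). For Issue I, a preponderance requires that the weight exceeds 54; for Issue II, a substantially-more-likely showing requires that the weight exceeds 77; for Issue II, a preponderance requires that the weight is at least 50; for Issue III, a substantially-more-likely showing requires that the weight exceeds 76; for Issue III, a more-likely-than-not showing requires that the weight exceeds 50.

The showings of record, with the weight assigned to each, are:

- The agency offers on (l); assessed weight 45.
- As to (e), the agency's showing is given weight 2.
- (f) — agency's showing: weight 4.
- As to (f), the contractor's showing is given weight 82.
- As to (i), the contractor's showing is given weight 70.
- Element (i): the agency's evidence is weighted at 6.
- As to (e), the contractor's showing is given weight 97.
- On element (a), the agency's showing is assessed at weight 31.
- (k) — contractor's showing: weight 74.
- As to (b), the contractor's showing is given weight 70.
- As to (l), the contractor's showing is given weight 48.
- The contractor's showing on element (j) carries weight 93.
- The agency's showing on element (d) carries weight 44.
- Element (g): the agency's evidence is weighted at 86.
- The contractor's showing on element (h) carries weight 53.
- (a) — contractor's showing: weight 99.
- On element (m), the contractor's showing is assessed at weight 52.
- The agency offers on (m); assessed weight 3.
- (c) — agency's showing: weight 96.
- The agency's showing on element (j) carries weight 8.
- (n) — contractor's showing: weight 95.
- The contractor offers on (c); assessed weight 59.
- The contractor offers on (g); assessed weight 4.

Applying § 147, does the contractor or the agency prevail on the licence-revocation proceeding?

— Issue I —
Stage I.1 (contractor, a preponderance, weight exceeds 54): (a) net 99−31=68 > 54 — meets; (b) 70 > 54 — meets.
  All elements met. The burden passes to the agency.
Stage I.2 (agency, a preponderance, weight exceeds 54): (c) net 96−59=37 ≤ 54 — fails; (d) 44 ≤ 54 — fails.
  Stage I.2 not carried; the agency fails its burden.
So the contractor prevails on this issue.
— Issue II —
Stage II.1 — burden on contractor; standard: a substantially-more-likely showing (weight exceeds 77).
    (e): 97 − 2 = 95 > 77 [met]
    (f): 82 − 4 = 78 > 77 [met]
  All elements met. The burden passes to the agency.
Stage II.2 — burden on agency; standard: a substantially-more-likely showing (weight exceeds 77).
    (g): 86 − 4 = 82 > 77 [met]
  Stage II.2 is satisfied; the onus moves to the contractor.
Stage II.3 — burden on contractor; standard: a preponderance (weight is at least 50).
    (h): 53 ≥ 50 [met]
    (i): 70 − 6 = 64 ≥ 50 [met]
  Stage II.3 carried; the final stage is satisfied.
With every stage satisfied, the contractor prevails on this issue.
— Issue III —
Stage III.1 — burden on contractor; standard: a substantially-more-likely showing (weight exceeds 76).
    (j): 93 − 8 = 85 > 76 [met]
    (k): 74 ≤ 76 [not met]
  Not every element is met, so the contractor fails to carry Stage III.1.
The agency prevails on this issue.
Per-issue: Issue I → contractor; Issue II → contractor; Issue III → agency. The contractor must prevail on every issue; overall, the agency prevails.

agency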